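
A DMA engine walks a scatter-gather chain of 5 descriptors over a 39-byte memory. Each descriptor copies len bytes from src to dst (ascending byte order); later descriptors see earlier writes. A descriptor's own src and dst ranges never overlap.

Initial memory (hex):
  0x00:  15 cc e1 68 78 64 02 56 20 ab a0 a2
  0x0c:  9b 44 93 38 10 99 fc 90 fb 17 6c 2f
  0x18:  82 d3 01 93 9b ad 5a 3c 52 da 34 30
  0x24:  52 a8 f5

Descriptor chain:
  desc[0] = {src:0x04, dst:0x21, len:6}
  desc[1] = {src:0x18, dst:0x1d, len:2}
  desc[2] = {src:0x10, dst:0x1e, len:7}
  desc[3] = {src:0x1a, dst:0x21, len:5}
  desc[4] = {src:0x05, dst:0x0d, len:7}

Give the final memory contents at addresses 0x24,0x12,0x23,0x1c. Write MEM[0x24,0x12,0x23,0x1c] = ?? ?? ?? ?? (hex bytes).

MEM[0x24,0x12,0x23,0x1c] = 82 a0 9b 9b

  after D0: wrote 6B at 0x21 = 7864025620ab
  after D1: wrote 2B at 0x1d = 82d3
  after D2: wrote 7B at 0x1e = 1099fc90fb176c
  after D3: wrote 5B at 0x21 = 01939b8210
  after D4: wrote 7B at 0x0d = 64025620aba0a2
query mem[0x24]=0x82, mem[0x12]=0xa0, mem[0x23]=0x9b, mem[0x1c]=0x9b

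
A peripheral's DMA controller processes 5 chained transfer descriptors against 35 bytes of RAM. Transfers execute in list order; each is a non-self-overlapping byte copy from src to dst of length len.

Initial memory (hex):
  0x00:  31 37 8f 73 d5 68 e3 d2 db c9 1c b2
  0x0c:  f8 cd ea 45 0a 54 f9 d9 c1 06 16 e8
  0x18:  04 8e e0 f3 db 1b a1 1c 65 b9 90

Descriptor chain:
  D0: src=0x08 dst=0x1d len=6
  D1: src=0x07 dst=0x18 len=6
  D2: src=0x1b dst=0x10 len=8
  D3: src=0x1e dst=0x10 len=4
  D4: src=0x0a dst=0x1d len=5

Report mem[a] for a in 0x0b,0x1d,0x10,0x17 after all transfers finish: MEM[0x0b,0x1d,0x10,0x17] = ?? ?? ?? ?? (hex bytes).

MEM[0x0b,0x1d,0x10,0x17] = b2 1c c9 cd

[0] 0x08->0x1d len=6 : db c9 1c b2 f8 cd
[1] 0x07->0x18 len=6 : d2 db c9 1c b2 f8
[2] 0x1b->0x10 len=8 : 1c b2 f8 c9 1c b2 f8 cd
[3] 0x1e->0x10 len=4 : c9 1c b2 f8
[4] 0x0a->0x1d len=5 : 1c b2 f8 cd ea
query mem[0x0b]=0xb2, mem[0x1d]=0x1c, mem[0x10]=0xc9, mem[0x17]=0xcd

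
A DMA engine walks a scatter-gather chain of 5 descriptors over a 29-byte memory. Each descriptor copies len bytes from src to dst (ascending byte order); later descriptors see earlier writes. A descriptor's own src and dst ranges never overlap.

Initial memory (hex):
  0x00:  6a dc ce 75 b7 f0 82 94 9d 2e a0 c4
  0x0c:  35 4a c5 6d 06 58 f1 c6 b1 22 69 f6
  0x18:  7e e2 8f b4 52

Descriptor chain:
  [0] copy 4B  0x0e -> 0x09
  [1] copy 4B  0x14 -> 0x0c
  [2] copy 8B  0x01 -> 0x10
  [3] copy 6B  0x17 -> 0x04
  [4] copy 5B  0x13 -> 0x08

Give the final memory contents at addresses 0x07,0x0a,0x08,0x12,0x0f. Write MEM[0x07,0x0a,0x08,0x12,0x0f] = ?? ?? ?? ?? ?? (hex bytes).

MEM[0x07,0x0a,0x08,0x12,0x0f] = 8f 82 b7 75 f6

#0 dst[0x09+4] := {0xc5,0x6d,0x06,0x58}
#1 dst[0x0c+4] := {0xb1,0x22,0x69,0xf6}
#2 dst[0x10+8] := {0xdc,0xce,0x75,0xb7,0xf0,0x82,0x94,0x9d}
#3 dst[0x04+6] := {0x9d,0x7e,0xe2,0x8f,0xb4,0x52}
#4 dst[0x08+5] := {0xb7,0xf0,0x82,0x94,0x9d}
query mem[0x07]=0x8f, mem[0x0a]=0x82, mem[0x08]=0xb7, mem[0x12]=0x75, mem[0x0f]=0xf6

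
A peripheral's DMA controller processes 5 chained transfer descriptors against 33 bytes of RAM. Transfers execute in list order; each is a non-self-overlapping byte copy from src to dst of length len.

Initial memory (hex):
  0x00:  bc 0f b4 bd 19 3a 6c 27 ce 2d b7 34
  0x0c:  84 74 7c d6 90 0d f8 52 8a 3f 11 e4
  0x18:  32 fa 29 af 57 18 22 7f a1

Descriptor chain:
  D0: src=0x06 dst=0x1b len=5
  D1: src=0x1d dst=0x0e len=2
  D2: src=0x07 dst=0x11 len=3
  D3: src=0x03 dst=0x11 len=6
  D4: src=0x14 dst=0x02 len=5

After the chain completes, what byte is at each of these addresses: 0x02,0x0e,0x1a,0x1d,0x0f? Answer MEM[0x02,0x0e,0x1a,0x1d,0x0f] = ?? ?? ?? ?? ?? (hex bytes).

  after D0: wrote 5B at 0x1b = 6c27ce2db7
  after D1: wrote 2B at 0x0e = ce2d
  after D2: wrote 3B at 0x11 = 27ce2d
  after D3: wrote 6B at 0x11 = bd193a6c27ce
  after D4: wrote 5B at 0x02 = 6c27cee432
query mem[0x02]=0x6c, mem[0x0e]=0xce, mem[0x1a]=0x29, mem[0x1d]=0xce, mem[0x0f]=0x2d

MEM[0x02,0x0e,0x1a,0x1d,0x0f] = 6c ce 29 ce 2d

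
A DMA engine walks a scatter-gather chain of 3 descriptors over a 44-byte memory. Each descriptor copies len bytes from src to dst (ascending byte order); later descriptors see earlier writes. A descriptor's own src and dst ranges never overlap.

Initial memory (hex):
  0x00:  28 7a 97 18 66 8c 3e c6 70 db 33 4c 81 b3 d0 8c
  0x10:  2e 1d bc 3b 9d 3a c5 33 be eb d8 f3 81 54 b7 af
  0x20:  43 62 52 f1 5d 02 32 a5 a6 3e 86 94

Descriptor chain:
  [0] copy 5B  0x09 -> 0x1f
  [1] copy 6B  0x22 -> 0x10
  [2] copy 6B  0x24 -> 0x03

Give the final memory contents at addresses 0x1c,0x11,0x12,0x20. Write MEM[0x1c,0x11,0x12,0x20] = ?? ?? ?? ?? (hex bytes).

[0] 0x09->0x1f len=5 : db 33 4c 81 b3
[1] 0x22->0x10 len=6 : 81 b3 5d 02 32 a5
[2] 0x24->0x03 len=6 : 5d 02 32 a5 a6 3e
query mem[0x1c]=0x81, mem[0x11]=0xb3, mem[0x12]=0x5d, mem[0x20]=0x33

MEM[0x1c,0x11,0x12,0x20] = 81 b3 5d 33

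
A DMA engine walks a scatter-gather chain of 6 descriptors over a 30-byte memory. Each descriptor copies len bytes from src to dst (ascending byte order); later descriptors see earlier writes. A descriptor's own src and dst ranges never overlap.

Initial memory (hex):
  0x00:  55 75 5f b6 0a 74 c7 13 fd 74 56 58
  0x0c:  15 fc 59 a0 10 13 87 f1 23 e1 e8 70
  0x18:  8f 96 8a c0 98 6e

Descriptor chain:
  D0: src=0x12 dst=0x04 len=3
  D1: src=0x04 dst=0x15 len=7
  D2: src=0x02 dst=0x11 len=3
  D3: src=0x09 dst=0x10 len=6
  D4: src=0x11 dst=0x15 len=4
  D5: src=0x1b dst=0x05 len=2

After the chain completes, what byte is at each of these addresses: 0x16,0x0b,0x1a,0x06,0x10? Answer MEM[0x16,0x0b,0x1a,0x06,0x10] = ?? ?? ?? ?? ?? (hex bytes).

[0] 0x12->0x04 len=3 : 87 f1 23
[1] 0x04->0x15 len=7 : 87 f1 23 13 fd 74 56
[2] 0x02->0x11 len=3 : 5f b6 87
[3] 0x09->0x10 len=6 : 74 56 58 15 fc 59
[4] 0x11->0x15 len=4 : 56 58 15 fc
[5] 0x1b->0x05 len=2 : 56 98
query mem[0x16]=0x58, mem[0x0b]=0x58, mem[0x1a]=0x74, mem[0x06]=0x98, mem[0x10]=0x74

MEM[0x16,0x0b,0x1a,0x06,0x10] = 58 58 74 98 74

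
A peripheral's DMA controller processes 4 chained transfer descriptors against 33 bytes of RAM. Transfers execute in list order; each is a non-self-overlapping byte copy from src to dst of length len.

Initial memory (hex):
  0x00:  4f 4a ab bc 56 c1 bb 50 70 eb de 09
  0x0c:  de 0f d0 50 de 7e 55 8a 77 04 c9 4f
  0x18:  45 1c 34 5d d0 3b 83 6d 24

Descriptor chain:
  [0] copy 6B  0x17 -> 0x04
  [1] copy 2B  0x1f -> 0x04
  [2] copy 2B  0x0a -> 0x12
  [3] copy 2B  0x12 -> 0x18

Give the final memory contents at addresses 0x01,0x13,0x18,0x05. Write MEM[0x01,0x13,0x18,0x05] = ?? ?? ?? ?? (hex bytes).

MEM[0x01,0x13,0x18,0x05] = 4a 09 de 24

  after D0: wrote 6B at 0x04 = 4f451c345dd0
  after D1: wrote 2B at 0x04 = 6d24
  after D2: wrote 2B at 0x12 = de09
  after D3: wrote 2B at 0x18 = de09
query mem[0x01]=0x4a, mem[0x13]=0x09, mem[0x18]=0xde, mem[0x05]=0x24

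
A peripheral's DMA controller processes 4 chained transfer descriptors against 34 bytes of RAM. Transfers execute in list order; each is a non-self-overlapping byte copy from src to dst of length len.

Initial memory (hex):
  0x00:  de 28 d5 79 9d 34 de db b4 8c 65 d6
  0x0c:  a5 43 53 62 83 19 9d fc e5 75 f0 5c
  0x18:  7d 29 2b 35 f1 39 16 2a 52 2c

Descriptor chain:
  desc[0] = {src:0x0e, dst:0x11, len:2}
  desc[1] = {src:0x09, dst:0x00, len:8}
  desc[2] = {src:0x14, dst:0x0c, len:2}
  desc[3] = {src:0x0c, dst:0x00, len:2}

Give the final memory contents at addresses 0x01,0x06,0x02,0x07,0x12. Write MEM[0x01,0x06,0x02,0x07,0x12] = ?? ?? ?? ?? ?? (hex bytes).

  after D0: wrote 2B at 0x11 = 5362
  after D1: wrote 8B at 0x00 = 8c65d6a543536283
  after D2: wrote 2B at 0x0c = e575
  after D3: wrote 2B at 0x00 = e575
query mem[0x01]=0x75, mem[0x06]=0x62, mem[0x02]=0xd6, mem[0x07]=0x83, mem[0x12]=0x62

MEM[0x01,0x06,0x02,0x07,0x12] = 75 62 d6 83 62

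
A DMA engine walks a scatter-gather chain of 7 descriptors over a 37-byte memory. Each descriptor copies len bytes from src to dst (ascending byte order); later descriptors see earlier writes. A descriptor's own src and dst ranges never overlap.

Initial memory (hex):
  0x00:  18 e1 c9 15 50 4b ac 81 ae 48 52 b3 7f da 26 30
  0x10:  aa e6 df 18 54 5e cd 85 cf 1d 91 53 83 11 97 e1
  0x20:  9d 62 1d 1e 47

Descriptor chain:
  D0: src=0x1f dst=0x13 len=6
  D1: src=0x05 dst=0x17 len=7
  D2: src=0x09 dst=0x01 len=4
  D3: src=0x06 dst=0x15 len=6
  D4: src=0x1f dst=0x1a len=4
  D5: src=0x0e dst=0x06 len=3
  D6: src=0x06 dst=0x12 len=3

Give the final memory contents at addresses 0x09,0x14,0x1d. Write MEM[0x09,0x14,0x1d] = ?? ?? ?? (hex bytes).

#0 dst[0x13+6] := {0xe1,0x9d,0x62,0x1d,0x1e,0x47}
#1 dst[0x17+7] := {0x4b,0xac,0x81,0xae,0x48,0x52,0xb3}
#2 dst[0x01+4] := {0x48,0x52,0xb3,0x7f}
#3 dst[0x15+6] := {0xac,0x81,0xae,0x48,0x52,0xb3}
#4 dst[0x1a+4] := {0xe1,0x9d,0x62,0x1d}
#5 dst[0x06+3] := {0x26,0x30,0xaa}
#6 dst[0x12+3] := {0x26,0x30,0xaa}
query mem[0x09]=0x48, mem[0x14]=0xaa, mem[0x1d]=0x1d

MEM[0x09,0x14,0x1d] = 48 aa 1d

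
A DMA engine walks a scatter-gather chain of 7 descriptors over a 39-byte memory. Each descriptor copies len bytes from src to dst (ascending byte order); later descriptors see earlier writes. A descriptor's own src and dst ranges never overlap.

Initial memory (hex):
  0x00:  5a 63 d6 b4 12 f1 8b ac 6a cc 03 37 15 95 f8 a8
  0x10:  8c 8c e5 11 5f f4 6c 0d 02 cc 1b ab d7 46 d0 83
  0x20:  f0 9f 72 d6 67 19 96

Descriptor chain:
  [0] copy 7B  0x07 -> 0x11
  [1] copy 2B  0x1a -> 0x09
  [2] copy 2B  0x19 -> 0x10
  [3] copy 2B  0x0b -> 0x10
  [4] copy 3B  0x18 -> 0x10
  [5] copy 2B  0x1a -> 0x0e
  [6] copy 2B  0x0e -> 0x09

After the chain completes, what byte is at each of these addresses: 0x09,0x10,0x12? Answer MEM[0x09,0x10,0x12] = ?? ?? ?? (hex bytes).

MEM[0x09,0x10,0x12] = 1b 02 1b

#0 dst[0x11+7] := {0xac,0x6a,0xcc,0x03,0x37,0x15,0x95}
#1 dst[0x09+2] := {0x1b,0xab}
#2 dst[0x10+2] := {0xcc,0x1b}
#3 dst[0x10+2] := {0x37,0x15}
#4 dst[0x10+3] := {0x02,0xcc,0x1b}
#5 dst[0x0e+2] := {0x1b,0xab}
#6 dst[0x09+2] := {0x1b,0xab}
query mem[0x09]=0x1b, mem[0x10]=0x02, mem[0x12]=0x1b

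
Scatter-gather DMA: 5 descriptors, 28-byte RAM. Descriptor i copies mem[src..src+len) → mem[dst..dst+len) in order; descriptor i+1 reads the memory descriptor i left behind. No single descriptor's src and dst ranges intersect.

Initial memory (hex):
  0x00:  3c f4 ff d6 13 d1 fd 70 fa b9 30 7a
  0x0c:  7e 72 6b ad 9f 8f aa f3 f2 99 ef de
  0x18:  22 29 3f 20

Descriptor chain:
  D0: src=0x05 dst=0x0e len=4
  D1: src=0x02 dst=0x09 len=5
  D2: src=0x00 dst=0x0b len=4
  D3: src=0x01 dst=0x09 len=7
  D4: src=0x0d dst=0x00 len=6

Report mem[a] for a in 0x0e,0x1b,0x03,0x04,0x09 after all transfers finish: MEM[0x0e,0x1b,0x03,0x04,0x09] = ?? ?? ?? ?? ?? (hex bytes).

MEM[0x0e,0x1b,0x03,0x04,0x09] = fd 20 70 fa f4

D0: mem[0x0e..0x11] <- [d1 fd 70 fa]
D1: mem[0x09..0x0d] <- [ff d6 13 d1 fd]
D2: mem[0x0b..0x0e] <- [3c f4 ff d6]
D3: mem[0x09..0x0f] <- [f4 ff d6 13 d1 fd 70]
D4: mem[0x00..0x05] <- [d1 fd 70 70 fa aa]
query mem[0x0e]=0xfd, mem[0x1b]=0x20, mem[0x03]=0x70, mem[0x04]=0xfa, mem[0x09]=0xf4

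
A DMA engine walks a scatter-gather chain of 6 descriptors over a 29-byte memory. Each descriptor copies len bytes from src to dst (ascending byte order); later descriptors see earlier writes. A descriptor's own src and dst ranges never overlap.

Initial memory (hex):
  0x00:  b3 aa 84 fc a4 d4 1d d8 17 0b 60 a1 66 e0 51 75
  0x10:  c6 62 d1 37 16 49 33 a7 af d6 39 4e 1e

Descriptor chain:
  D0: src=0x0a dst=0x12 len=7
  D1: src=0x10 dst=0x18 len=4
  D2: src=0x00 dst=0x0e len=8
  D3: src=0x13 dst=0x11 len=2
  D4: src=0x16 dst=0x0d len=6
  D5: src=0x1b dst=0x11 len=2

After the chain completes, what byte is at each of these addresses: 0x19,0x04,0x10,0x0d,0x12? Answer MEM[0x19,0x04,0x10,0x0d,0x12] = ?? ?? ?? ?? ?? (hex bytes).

#0 dst[0x12+7] := {0x60,0xa1,0x66,0xe0,0x51,0x75,0xc6}
#1 dst[0x18+4] := {0xc6,0x62,0x60,0xa1}
#2 dst[0x0e+8] := {0xb3,0xaa,0x84,0xfc,0xa4,0xd4,0x1d,0xd8}
#3 dst[0x11+2] := {0xd4,0x1d}
#4 dst[0x0d+6] := {0x51,0x75,0xc6,0x62,0x60,0xa1}
#5 dst[0x11+2] := {0xa1,0x1e}
query mem[0x19]=0x62, mem[0x04]=0xa4, mem[0x10]=0x62, mem[0x0d]=0x51, mem[0x12]=0x1e

MEM[0x19,0x04,0x10,0x0d,0x12] = 62 a4 62 51 1e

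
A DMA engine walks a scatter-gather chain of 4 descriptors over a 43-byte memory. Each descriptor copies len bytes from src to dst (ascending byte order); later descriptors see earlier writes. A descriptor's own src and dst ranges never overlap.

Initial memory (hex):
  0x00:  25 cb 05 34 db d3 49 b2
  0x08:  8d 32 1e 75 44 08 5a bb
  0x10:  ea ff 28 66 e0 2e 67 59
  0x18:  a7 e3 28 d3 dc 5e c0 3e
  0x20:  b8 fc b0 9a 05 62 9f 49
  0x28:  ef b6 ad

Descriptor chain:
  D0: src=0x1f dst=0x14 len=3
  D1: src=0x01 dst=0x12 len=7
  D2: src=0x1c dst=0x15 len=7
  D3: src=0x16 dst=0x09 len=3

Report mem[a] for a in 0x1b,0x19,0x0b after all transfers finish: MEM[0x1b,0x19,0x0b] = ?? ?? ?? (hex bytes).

[0] 0x1f->0x14 len=3 : 3e b8 fc
[1] 0x01->0x12 len=7 : cb 05 34 db d3 49 b2
[2] 0x1c->0x15 len=7 : dc 5e c0 3e b8 fc b0
[3] 0x16->0x09 len=3 : 5e c0 3e
query mem[0x1b]=0xb0, mem[0x19]=0xb8, mem[0x0b]=0x3e

MEM[0x1b,0x19,0x0b] = b0 b8 3e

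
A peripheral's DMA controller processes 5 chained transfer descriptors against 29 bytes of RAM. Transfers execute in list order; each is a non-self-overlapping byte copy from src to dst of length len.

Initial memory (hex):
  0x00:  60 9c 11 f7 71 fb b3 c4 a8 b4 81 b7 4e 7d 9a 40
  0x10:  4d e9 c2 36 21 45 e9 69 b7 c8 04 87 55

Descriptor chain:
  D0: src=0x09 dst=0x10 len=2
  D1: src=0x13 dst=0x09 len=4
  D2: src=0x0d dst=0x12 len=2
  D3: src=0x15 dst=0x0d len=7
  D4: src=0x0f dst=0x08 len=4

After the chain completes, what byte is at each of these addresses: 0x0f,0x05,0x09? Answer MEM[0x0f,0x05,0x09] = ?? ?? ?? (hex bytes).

[0] 0x09->0x10 len=2 : b4 81
[1] 0x13->0x09 len=4 : 36 21 45 e9
[2] 0x0d->0x12 len=2 : 7d 9a
[3] 0x15->0x0d len=7 : 45 e9 69 b7 c8 04 87
[4] 0x0f->0x08 len=4 : 69 b7 c8 04
query mem[0x0f]=0x69, mem[0x05]=0xfb, mem[0x09]=0xb7

MEM[0x0f,0x05,0x09] = 69 fb b7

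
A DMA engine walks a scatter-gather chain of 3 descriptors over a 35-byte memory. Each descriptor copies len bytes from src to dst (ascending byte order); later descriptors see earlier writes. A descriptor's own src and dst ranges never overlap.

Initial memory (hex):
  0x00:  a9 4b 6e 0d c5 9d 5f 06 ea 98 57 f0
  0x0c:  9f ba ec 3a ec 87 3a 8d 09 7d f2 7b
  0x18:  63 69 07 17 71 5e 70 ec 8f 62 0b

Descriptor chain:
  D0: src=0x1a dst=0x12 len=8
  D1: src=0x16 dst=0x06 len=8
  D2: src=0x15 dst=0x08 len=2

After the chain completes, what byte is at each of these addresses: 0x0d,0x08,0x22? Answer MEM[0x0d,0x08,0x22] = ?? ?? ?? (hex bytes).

D0: mem[0x12..0x19] <- [07 17 71 5e 70 ec 8f 62]
D1: mem[0x06..0x0d] <- [70 ec 8f 62 07 17 71 5e]
D2: mem[0x08..0x09] <- [5e 70]
query mem[0x0d]=0x5e, mem[0x08]=0x5e, mem[0x22]=0x0b

MEM[0x0d,0x08,0x22] = 5e 5e 0b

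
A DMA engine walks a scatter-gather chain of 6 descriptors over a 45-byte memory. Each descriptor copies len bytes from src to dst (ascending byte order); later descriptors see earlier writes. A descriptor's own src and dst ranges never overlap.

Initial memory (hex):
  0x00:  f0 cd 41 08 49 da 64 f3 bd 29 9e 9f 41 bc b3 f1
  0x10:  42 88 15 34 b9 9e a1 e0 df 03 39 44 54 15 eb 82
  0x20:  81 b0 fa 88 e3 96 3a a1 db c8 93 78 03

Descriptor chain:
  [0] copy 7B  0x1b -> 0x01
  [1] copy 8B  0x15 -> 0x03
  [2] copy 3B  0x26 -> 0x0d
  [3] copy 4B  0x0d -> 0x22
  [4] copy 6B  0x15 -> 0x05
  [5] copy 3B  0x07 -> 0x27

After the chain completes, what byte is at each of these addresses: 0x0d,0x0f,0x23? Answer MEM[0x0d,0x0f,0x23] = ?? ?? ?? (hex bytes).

[0] 0x1b->0x01 len=7 : 44 54 15 eb 82 81 b0
[1] 0x15->0x03 len=8 : 9e a1 e0 df 03 39 44 54
[2] 0x26->0x0d len=3 : 3a a1 db
[3] 0x0d->0x22 len=4 : 3a a1 db 42
[4] 0x15->0x05 len=6 : 9e a1 e0 df 03 39
[5] 0x07->0x27 len=3 : e0 df 03
query mem[0x0d]=0x3a, mem[0x0f]=0xdb, mem[0x23]=0xa1

MEM[0x0d,0x0f,0x23] = 3a db a1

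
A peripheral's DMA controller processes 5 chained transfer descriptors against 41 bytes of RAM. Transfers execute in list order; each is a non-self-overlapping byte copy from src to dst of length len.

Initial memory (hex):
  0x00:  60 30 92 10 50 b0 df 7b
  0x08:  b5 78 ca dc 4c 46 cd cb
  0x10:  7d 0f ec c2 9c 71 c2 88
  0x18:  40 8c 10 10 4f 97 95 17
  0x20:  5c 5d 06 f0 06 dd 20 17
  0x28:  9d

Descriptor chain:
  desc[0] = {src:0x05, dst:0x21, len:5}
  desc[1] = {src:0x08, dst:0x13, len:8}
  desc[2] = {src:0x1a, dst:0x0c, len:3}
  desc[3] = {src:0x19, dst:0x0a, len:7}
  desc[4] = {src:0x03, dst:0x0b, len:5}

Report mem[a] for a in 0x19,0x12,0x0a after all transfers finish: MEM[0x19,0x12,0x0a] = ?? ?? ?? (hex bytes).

MEM[0x19,0x12,0x0a] = cd ec cd

D0: mem[0x21..0x25] <- [b0 df 7b b5 78]
D1: mem[0x13..0x1a] <- [b5 78 ca dc 4c 46 cd cb]
D2: mem[0x0c..0x0e] <- [cb 10 4f]
D3: mem[0x0a..0x10] <- [cd cb 10 4f 97 95 17]
D4: mem[0x0b..0x0f] <- [10 50 b0 df 7b]
query mem[0x19]=0xcd, mem[0x12]=0xec, mem[0x0a]=0xcd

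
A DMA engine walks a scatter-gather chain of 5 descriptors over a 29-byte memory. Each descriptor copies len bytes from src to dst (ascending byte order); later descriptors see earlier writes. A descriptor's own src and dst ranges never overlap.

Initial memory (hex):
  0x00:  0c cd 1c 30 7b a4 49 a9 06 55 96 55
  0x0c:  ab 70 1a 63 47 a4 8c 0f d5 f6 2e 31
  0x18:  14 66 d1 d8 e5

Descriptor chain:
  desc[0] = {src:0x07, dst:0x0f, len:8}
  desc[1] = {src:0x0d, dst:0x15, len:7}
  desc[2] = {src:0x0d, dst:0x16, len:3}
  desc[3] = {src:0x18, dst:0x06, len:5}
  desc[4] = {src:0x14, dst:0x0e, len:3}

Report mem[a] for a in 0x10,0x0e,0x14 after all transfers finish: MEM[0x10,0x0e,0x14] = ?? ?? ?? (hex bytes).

#0 dst[0x0f+8] := {0xa9,0x06,0x55,0x96,0x55,0xab,0x70,0x1a}
#1 dst[0x15+7] := {0x70,0x1a,0xa9,0x06,0x55,0x96,0x55}
#2 dst[0x16+3] := {0x70,0x1a,0xa9}
#3 dst[0x06+5] := {0xa9,0x55,0x96,0x55,0xe5}
#4 dst[0x0e+3] := {0xab,0x70,0x70}
query mem[0x10]=0x70, mem[0x0e]=0xab, mem[0x14]=0xab

MEM[0x10,0x0e,0x14] = 70 ab ab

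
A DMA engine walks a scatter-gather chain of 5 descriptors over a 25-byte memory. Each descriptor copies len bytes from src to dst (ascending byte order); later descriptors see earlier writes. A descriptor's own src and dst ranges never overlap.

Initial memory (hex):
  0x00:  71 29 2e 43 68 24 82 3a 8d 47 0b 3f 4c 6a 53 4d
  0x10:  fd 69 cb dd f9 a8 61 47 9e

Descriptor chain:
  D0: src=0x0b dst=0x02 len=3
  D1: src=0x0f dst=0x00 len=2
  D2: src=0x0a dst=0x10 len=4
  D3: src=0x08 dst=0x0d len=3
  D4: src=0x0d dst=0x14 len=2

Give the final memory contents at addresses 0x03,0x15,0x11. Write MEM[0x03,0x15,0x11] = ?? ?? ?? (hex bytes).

  after D0: wrote 3B at 0x02 = 3f4c6a
  after D1: wrote 2B at 0x00 = 4dfd
  after D2: wrote 4B at 0x10 = 0b3f4c6a
  after D3: wrote 3B at 0x0d = 8d470b
  after D4: wrote 2B at 0x14 = 8d47
query mem[0x03]=0x4c, mem[0x15]=0x47, mem[0x11]=0x3f

MEM[0x03,0x15,0x11] = 4c 47 3f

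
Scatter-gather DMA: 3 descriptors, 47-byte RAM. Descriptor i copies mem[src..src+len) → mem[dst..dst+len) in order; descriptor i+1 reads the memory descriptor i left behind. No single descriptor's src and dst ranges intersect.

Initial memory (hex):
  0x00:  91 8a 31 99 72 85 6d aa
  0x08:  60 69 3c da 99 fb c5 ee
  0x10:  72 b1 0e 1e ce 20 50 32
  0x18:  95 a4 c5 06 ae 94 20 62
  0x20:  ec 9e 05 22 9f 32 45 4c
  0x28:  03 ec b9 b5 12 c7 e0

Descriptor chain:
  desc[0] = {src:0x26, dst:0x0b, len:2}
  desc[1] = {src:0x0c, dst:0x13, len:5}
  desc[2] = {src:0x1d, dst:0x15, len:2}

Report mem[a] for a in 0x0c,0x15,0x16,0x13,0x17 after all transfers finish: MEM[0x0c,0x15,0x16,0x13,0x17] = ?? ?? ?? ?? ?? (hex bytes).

MEM[0x0c,0x15,0x16,0x13,0x17] = 4c 94 20 4c 72

[0] 0x26->0x0b len=2 : 45 4c
[1] 0x0c->0x13 len=5 : 4c fb c5 ee 72
[2] 0x1d->0x15 len=2 : 94 20
query mem[0x0c]=0x4c, mem[0x15]=0x94, mem[0x16]=0x20, mem[0x13]=0x4c, mem[0x17]=0x72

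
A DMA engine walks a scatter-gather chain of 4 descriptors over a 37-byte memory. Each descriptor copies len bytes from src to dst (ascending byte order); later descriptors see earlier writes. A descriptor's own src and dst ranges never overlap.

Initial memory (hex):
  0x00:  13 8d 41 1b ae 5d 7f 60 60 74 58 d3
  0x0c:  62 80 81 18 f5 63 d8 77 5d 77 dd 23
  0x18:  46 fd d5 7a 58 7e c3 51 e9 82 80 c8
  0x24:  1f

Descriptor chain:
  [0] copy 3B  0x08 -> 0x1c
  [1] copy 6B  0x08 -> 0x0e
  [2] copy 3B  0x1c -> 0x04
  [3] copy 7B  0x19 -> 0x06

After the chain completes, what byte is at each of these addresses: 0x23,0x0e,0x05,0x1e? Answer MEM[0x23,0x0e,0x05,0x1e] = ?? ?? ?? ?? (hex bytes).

D0: mem[0x1c..0x1e] <- [60 74 58]
D1: mem[0x0e..0x13] <- [60 74 58 d3 62 80]
D2: mem[0x04..0x06] <- [60 74 58]
D3: mem[0x06..0x0c] <- [fd d5 7a 60 74 58 51]
query mem[0x23]=0xc8, mem[0x0e]=0x60, mem[0x05]=0x74, mem[0x1e]=0x58

MEM[0x23,0x0e,0x05,0x1e] = c8 60 74 58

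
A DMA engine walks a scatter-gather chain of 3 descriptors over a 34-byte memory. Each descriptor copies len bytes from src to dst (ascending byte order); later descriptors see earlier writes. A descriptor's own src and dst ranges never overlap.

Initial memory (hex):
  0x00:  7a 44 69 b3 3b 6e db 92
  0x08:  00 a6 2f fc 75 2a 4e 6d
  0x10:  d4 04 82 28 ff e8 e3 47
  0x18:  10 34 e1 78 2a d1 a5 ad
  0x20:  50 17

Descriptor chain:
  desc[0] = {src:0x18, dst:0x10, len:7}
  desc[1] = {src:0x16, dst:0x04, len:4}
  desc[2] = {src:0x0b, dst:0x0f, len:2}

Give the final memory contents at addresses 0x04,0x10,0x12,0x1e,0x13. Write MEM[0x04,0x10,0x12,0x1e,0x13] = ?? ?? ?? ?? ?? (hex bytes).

#0 dst[0x10+7] := {0x10,0x34,0xe1,0x78,0x2a,0xd1,0xa5}
#1 dst[0x04+4] := {0xa5,0x47,0x10,0x34}
#2 dst[0x0f+2] := {0xfc,0x75}
query mem[0x04]=0xa5, mem[0x10]=0x75, mem[0x12]=0xe1, mem[0x1e]=0xa5, mem[0x13]=0x78

MEM[0x04,0x10,0x12,0x1e,0x13] = a5 75 e1 a5 78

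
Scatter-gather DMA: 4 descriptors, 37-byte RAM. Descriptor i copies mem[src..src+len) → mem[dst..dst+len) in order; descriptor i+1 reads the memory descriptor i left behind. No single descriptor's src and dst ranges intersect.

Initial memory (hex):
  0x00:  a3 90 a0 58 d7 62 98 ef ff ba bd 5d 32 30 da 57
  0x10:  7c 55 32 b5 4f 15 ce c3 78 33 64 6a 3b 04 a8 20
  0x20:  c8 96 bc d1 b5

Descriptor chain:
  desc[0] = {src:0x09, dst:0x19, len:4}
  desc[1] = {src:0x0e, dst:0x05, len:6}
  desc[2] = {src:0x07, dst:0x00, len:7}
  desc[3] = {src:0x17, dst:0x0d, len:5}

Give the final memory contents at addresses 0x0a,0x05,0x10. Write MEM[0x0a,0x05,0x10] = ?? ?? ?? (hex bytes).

MEM[0x0a,0x05,0x10] = b5 32 bd

  after D0: wrote 4B at 0x19 = babd5d32
  after D1: wrote 6B at 0x05 = da577c5532b5
  after D2: wrote 7B at 0x00 = 7c5532b55d3230
  after D3: wrote 5B at 0x0d = c378babd5d
query mem[0x0a]=0xb5, mem[0x05]=0x32, mem[0x10]=0xbd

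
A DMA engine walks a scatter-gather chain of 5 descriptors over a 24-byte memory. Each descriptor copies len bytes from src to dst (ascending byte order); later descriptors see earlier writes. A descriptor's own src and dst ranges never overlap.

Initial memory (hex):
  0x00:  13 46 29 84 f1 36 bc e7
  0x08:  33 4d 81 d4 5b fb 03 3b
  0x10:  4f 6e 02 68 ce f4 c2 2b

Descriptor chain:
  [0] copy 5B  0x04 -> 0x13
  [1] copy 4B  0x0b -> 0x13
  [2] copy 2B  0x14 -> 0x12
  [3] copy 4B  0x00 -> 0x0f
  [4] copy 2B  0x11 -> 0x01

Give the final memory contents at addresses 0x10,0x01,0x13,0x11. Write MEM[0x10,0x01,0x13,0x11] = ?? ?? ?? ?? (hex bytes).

[0] 0x04->0x13 len=5 : f1 36 bc e7 33
[1] 0x0b->0x13 len=4 : d4 5b fb 03
[2] 0x14->0x12 len=2 : 5b fb
[3] 0x00->0x0f len=4 : 13 46 29 84
[4] 0x11->0x01 len=2 : 29 84
query mem[0x10]=0x46, mem[0x01]=0x29, mem[0x13]=0xfb, mem[0x11]=0x29

MEM[0x10,0x01,0x13,0x11] = 46 29 fb 29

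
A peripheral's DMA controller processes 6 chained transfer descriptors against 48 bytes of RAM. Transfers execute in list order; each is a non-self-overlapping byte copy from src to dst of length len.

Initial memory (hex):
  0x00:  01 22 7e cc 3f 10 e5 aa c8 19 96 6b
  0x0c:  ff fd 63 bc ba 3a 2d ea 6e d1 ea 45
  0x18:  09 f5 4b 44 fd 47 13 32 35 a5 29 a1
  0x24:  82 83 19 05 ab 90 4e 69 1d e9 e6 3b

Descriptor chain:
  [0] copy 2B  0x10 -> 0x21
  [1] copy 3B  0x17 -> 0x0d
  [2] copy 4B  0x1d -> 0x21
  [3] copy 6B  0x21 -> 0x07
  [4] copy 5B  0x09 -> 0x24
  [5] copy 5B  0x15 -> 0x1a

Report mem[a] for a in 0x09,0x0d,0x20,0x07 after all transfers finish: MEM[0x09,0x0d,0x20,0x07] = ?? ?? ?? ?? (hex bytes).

MEM[0x09,0x0d,0x20,0x07] = 32 45 35 47

[0] 0x10->0x21 len=2 : ba 3a
[1] 0x17->0x0d len=3 : 45 09 f5
[2] 0x1d->0x21 len=4 : 47 13 32 35
[3] 0x21->0x07 len=6 : 47 13 32 35 83 19
[4] 0x09->0x24 len=5 : 32 35 83 19 45
[5] 0x15->0x1a len=5 : d1 ea 45 09 f5
query mem[0x09]=0x32, mem[0x0d]=0x45, mem[0x20]=0x35, mem[0x07]=0x47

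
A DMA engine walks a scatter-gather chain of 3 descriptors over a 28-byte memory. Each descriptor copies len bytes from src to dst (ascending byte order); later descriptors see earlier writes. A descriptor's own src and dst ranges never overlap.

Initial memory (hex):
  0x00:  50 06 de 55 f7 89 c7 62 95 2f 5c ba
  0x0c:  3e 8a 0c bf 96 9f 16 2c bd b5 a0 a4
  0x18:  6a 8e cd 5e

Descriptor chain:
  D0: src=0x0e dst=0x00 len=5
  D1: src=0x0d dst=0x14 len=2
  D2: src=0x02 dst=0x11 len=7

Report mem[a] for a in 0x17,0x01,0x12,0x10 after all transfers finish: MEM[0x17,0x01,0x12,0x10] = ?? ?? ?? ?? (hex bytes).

#0 dst[0x00+5] := {0x0c,0xbf,0x96,0x9f,0x16}
#1 dst[0x14+2] := {0x8a,0x0c}
#2 dst[0x11+7] := {0x96,0x9f,0x16,0x89,0xc7,0x62,0x95}
query mem[0x17]=0x95, mem[0x01]=0xbf, mem[0x12]=0x9f, mem[0x10]=0x96

MEM[0x17,0x01,0x12,0x10] = 95 bf 9f 96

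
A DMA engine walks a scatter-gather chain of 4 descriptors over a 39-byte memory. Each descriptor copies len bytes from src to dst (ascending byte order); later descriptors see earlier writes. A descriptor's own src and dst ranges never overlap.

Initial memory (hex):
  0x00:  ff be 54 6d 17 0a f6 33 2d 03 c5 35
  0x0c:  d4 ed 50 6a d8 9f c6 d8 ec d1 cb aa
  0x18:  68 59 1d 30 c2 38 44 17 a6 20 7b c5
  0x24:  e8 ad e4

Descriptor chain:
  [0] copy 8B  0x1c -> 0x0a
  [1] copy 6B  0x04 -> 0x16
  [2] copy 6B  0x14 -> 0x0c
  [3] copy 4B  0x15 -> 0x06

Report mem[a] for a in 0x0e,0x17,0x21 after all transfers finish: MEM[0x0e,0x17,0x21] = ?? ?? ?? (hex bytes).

MEM[0x0e,0x17,0x21] = 17 0a 20

#0 dst[0x0a+8] := {0xc2,0x38,0x44,0x17,0xa6,0x20,0x7b,0xc5}
#1 dst[0x16+6] := {0x17,0x0a,0xf6,0x33,0x2d,0x03}
#2 dst[0x0c+6] := {0xec,0xd1,0x17,0x0a,0xf6,0x33}
#3 dst[0x06+4] := {0xd1,0x17,0x0a,0xf6}
query mem[0x0e]=0x17, mem[0x17]=0x0a, mem[0x21]=0x20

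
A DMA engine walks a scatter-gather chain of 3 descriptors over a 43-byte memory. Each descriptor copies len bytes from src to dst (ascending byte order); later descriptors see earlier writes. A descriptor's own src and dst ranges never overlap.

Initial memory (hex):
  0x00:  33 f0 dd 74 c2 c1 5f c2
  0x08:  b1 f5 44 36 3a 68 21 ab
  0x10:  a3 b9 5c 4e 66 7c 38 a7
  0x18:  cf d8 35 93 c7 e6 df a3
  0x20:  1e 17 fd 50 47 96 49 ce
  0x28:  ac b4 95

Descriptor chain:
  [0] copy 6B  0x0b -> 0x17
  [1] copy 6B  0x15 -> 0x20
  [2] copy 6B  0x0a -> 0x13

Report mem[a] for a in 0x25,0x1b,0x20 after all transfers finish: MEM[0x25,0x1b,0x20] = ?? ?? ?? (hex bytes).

D0: mem[0x17..0x1c] <- [36 3a 68 21 ab a3]
D1: mem[0x20..0x25] <- [7c 38 36 3a 68 21]
D2: mem[0x13..0x18] <- [44 36 3a 68 21 ab]
query mem[0x25]=0x21, mem[0x1b]=0xab, mem[0x20]=0x7c

MEM[0x25,0x1b,0x20] = 21 ab 7c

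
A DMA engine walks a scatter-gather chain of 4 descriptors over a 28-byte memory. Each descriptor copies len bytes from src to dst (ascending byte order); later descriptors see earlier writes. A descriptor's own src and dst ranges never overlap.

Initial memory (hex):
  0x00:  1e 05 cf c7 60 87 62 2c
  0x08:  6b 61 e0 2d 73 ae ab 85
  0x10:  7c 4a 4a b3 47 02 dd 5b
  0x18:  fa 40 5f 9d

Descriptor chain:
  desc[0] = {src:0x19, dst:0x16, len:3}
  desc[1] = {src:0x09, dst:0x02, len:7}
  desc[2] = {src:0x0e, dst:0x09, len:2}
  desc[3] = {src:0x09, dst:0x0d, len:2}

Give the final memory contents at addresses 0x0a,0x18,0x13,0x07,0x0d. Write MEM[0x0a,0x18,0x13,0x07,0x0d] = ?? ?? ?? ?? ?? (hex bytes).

[0] 0x19->0x16 len=3 : 40 5f 9d
[1] 0x09->0x02 len=7 : 61 e0 2d 73 ae ab 85
[2] 0x0e->0x09 len=2 : ab 85
[3] 0x09->0x0d len=2 : ab 85
query mem[0x0a]=0x85, mem[0x18]=0x9d, mem[0x13]=0xb3, mem[0x07]=0xab, mem[0x0d]=0xab

MEM[0x0a,0x18,0x13,0x07,0x0d] = 85 9d b3 ab ab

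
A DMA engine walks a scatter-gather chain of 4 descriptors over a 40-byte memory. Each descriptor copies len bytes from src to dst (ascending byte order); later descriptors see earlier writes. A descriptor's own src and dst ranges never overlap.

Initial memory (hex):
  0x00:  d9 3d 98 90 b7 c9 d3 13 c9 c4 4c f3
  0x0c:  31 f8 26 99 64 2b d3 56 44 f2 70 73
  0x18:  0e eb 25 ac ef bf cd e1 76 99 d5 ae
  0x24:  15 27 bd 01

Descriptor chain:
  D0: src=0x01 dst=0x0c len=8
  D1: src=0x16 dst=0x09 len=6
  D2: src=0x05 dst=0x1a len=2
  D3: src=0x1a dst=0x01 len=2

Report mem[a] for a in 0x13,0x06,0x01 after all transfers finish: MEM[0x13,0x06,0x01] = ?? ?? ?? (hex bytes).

MEM[0x13,0x06,0x01] = c9 d3 c9

  after D0: wrote 8B at 0x0c = 3d9890b7c9d313c9
  after D1: wrote 6B at 0x09 = 70730eeb25ac
  after D2: wrote 2B at 0x1a = c9d3
  after D3: wrote 2B at 0x01 = c9d3
query mem[0x13]=0xc9, mem[0x06]=0xd3, mem[0x01]=0xc9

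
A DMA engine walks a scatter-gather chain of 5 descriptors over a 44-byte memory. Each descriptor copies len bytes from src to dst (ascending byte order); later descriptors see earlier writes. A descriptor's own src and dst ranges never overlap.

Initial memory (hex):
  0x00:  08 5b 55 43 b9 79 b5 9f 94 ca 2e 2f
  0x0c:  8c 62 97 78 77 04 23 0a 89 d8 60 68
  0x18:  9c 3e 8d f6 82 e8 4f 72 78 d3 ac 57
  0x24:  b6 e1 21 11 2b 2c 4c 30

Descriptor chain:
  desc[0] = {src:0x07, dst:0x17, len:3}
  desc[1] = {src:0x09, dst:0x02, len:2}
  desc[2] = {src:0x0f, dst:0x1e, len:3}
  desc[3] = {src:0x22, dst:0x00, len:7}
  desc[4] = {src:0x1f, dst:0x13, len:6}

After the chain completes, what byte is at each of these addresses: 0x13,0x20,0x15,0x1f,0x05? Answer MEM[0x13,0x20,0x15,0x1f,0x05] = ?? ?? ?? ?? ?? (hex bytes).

  after D0: wrote 3B at 0x17 = 9f94ca
  after D1: wrote 2B at 0x02 = ca2e
  after D2: wrote 3B at 0x1e = 787704
  after D3: wrote 7B at 0x00 = ac57b6e121112b
  after D4: wrote 6B at 0x13 = 7704d3ac57b6
query mem[0x13]=0x77, mem[0x20]=0x04, mem[0x15]=0xd3, mem[0x1f]=0x77, mem[0x05]=0x11

MEM[0x13,0x20,0x15,0x1f,0x05] = 77 04 d3 77 11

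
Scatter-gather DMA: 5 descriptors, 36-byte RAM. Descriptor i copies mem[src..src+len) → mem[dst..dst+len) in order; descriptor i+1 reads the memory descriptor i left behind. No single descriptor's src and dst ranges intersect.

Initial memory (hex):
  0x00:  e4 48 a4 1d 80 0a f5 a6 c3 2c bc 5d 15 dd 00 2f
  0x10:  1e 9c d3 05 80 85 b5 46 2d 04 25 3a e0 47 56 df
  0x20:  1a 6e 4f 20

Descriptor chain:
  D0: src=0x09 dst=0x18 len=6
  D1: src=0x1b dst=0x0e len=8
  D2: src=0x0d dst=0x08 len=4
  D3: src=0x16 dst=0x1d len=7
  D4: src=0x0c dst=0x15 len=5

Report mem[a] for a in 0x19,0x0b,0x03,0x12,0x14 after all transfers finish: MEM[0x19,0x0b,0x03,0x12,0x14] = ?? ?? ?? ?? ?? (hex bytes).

[0] 0x09->0x18 len=6 : 2c bc 5d 15 dd 00
[1] 0x1b->0x0e len=8 : 15 dd 00 56 df 1a 6e 4f
[2] 0x0d->0x08 len=4 : dd 15 dd 00
[3] 0x16->0x1d len=7 : b5 46 2c bc 5d 15 dd
[4] 0x0c->0x15 len=5 : 15 dd 15 dd 00
query mem[0x19]=0x00, mem[0x0b]=0x00, mem[0x03]=0x1d, mem[0x12]=0xdf, mem[0x14]=0x6e

MEM[0x19,0x0b,0x03,0x12,0x14] = 00 00 1d df 6e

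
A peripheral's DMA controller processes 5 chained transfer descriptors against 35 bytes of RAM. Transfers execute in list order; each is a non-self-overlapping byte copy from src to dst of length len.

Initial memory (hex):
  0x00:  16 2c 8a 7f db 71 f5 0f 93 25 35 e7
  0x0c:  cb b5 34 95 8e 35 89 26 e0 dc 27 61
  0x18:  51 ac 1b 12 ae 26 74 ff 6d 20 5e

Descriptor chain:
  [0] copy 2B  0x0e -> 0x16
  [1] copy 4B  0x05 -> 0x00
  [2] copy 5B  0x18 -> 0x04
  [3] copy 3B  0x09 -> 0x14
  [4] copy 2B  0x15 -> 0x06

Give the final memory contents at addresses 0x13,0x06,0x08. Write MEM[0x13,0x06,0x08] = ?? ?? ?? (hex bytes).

MEM[0x13,0x06,0x08] = 26 35 ae

[0] 0x0e->0x16 len=2 : 34 95
[1] 0x05->0x00 len=4 : 71 f5 0f 93
[2] 0x18->0x04 len=5 : 51 ac 1b 12 ae
[3] 0x09->0x14 len=3 : 25 35 e7
[4] 0x15->0x06 len=2 : 35 e7
query mem[0x13]=0x26, mem[0x06]=0x35, mem[0x08]=0xae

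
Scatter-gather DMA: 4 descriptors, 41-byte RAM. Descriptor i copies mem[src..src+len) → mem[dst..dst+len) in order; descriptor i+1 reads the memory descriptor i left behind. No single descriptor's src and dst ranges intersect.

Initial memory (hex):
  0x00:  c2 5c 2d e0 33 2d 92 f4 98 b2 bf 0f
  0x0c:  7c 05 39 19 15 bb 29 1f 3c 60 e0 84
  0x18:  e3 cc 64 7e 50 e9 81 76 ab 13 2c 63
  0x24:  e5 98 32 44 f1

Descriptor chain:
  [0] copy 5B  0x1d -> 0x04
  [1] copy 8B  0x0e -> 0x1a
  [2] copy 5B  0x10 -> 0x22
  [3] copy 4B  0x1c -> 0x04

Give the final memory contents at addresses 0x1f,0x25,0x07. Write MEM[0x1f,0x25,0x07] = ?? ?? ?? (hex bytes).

MEM[0x1f,0x25,0x07] = 1f 1f 1f

#0 dst[0x04+5] := {0xe9,0x81,0x76,0xab,0x13}
#1 dst[0x1a+8] := {0x39,0x19,0x15,0xbb,0x29,0x1f,0x3c,0x60}
#2 dst[0x22+5] := {0x15,0xbb,0x29,0x1f,0x3c}
#3 dst[0x04+4] := {0x15,0xbb,0x29,0x1f}
query mem[0x1f]=0x1f, mem[0x25]=0x1f, mem[0x07]=0x1f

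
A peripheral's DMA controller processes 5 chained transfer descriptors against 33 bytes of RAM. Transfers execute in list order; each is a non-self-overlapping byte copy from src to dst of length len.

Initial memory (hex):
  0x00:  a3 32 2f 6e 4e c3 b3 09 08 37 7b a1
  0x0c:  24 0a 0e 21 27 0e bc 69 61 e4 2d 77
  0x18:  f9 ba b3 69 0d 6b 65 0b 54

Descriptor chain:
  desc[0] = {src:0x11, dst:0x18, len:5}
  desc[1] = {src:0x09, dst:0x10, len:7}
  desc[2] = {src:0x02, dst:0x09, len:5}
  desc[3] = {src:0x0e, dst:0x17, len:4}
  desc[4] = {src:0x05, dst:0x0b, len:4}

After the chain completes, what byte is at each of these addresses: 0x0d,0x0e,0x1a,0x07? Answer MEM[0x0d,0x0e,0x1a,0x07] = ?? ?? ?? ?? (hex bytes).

#0 dst[0x18+5] := {0x0e,0xbc,0x69,0x61,0xe4}
#1 dst[0x10+7] := {0x37,0x7b,0xa1,0x24,0x0a,0x0e,0x21}
#2 dst[0x09+5] := {0x2f,0x6e,0x4e,0xc3,0xb3}
#3 dst[0x17+4] := {0x0e,0x21,0x37,0x7b}
#4 dst[0x0b+4] := {0xc3,0xb3,0x09,0x08}
query mem[0x0d]=0x09, mem[0x0e]=0x08, mem[0x1a]=0x7b, mem[0x07]=0x09

MEM[0x0d,0x0e,0x1a,0x07] = 09 08 7b 09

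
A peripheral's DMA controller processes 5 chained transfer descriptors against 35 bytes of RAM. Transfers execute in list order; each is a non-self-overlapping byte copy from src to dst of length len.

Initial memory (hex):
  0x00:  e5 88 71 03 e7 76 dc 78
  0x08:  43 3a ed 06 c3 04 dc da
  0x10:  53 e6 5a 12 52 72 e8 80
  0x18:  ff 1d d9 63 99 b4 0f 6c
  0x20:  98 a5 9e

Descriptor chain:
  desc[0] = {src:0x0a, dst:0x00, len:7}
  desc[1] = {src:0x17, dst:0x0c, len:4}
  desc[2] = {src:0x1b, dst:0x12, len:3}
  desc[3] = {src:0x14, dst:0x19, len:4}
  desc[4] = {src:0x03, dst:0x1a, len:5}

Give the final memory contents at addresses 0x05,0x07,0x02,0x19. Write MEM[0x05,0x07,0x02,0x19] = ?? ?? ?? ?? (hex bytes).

MEM[0x05,0x07,0x02,0x19] = da 78 c3 b4

[0] 0x0a->0x00 len=7 : ed 06 c3 04 dc da 53
[1] 0x17->0x0c len=4 : 80 ff 1d d9
[2] 0x1b->0x12 len=3 : 63 99 b4
[3] 0x14->0x19 len=4 : b4 72 e8 80
[4] 0x03->0x1a len=5 : 04 dc da 53 78
query mem[0x05]=0xda, mem[0x07]=0x78, mem[0x02]=0xc3, mem[0x19]=0xb4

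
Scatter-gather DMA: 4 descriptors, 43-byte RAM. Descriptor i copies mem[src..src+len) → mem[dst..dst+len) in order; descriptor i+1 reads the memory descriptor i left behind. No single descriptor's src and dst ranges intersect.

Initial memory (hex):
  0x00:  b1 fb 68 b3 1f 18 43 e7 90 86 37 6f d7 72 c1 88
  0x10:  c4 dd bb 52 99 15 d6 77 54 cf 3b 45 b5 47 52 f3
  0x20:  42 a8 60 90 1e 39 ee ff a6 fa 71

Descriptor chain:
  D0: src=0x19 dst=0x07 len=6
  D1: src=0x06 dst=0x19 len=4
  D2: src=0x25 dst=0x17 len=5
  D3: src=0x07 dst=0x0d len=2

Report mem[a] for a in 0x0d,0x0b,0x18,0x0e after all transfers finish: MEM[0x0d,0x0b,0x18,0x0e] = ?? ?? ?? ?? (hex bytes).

MEM[0x0d,0x0b,0x18,0x0e] = cf 47 ee 3b

  after D0: wrote 6B at 0x07 = cf3b45b54752
  after D1: wrote 4B at 0x19 = 43cf3b45
  after D2: wrote 5B at 0x17 = 39eeffa6fa
  after D3: wrote 2B at 0x0d = cf3b
query mem[0x0d]=0xcf, mem[0x0b]=0x47, mem[0x18]=0xee, mem[0x0e]=0x3b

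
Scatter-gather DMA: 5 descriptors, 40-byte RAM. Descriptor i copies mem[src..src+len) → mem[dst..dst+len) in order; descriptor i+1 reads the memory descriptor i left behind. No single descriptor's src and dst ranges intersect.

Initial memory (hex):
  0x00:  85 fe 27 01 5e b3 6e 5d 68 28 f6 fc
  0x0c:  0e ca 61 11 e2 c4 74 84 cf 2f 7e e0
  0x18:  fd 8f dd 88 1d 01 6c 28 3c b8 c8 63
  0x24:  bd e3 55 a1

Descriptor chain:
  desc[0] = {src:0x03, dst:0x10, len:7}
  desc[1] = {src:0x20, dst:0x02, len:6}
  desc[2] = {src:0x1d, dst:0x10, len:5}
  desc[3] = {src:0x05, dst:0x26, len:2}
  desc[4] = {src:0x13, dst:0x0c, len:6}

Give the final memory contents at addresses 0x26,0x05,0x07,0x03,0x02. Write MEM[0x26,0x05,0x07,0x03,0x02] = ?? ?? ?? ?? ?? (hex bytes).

MEM[0x26,0x05,0x07,0x03,0x02] = 63 63 e3 b8 3c

[0] 0x03->0x10 len=7 : 01 5e b3 6e 5d 68 28
[1] 0x20->0x02 len=6 : 3c b8 c8 63 bd e3
[2] 0x1d->0x10 len=5 : 01 6c 28 3c b8
[3] 0x05->0x26 len=2 : 63 bd
[4] 0x13->0x0c len=6 : 3c b8 68 28 e0 fd
query mem[0x26]=0x63, mem[0x05]=0x63, mem[0x07]=0xe3, mem[0x03]=0xb8, mem[0x02]=0x3c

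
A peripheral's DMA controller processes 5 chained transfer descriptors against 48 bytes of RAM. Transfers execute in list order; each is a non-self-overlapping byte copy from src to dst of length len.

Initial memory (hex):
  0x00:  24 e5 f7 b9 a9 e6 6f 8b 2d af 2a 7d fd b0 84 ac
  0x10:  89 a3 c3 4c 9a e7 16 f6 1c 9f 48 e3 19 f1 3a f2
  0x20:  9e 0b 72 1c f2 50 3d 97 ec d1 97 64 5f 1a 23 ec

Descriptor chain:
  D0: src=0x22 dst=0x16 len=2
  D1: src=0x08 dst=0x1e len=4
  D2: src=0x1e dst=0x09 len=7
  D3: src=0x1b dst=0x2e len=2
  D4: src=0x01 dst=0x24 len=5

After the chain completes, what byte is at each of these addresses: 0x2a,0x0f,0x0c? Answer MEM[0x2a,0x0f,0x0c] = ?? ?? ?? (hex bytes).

D0: mem[0x16..0x17] <- [72 1c]
D1: mem[0x1e..0x21] <- [2d af 2a 7d]
D2: mem[0x09..0x0f] <- [2d af 2a 7d 72 1c f2]
D3: mem[0x2e..0x2f] <- [e3 19]
D4: mem[0x24..0x28] <- [e5 f7 b9 a9 e6]
query mem[0x2a]=0x97, mem[0x0f]=0xf2, mem[0x0c]=0x7d

MEM[0x2a,0x0f,0x0c] = 97 f2 7d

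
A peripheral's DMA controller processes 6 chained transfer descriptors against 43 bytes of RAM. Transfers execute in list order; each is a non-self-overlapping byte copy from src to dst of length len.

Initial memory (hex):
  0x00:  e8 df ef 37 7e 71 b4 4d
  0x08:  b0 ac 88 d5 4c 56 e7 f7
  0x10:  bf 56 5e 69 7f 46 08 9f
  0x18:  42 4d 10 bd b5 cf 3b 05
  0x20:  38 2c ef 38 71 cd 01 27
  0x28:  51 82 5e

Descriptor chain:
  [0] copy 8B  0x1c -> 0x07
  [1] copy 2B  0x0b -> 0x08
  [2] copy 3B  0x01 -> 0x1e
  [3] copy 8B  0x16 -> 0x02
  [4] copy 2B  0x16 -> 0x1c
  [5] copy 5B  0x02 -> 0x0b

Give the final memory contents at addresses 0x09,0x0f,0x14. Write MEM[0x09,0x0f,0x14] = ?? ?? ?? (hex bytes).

  after D0: wrote 8B at 0x07 = b5cf3b05382cef38
  after D1: wrote 2B at 0x08 = 382c
  after D2: wrote 3B at 0x1e = dfef37
  after D3: wrote 8B at 0x02 = 089f424d10bdb5cf
  after D4: wrote 2B at 0x1c = 089f
  after D5: wrote 5B at 0x0b = 089f424d10
query mem[0x09]=0xcf, mem[0x0f]=0x10, mem[0x14]=0x7f

MEM[0x09,0x0f,0x14] = cf 10 7f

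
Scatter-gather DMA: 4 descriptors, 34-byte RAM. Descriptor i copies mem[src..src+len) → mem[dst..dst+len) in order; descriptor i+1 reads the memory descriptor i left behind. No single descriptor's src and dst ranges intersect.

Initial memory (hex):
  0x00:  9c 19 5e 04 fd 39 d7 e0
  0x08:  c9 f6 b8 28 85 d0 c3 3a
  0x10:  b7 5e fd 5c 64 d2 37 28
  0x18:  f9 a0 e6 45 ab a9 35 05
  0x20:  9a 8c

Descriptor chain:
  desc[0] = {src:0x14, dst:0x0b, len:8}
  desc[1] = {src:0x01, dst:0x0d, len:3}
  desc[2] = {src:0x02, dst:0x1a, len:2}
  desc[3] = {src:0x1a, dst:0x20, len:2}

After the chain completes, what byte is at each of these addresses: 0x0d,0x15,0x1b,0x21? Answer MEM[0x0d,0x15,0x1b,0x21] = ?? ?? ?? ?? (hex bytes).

MEM[0x0d,0x15,0x1b,0x21] = 19 d2 04 04

[0] 0x14->0x0b len=8 : 64 d2 37 28 f9 a0 e6 45
[1] 0x01->0x0d len=3 : 19 5e 04
[2] 0x02->0x1a len=2 : 5e 04
[3] 0x1a->0x20 len=2 : 5e 04
query mem[0x0d]=0x19, mem[0x15]=0xd2, mem[0x1b]=0x04, mem[0x21]=0x04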